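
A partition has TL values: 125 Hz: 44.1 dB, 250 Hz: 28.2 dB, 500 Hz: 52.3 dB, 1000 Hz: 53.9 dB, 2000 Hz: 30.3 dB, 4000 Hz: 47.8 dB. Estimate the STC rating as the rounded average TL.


Given TL values at each frequency:
  125 Hz: 44.1 dB
  250 Hz: 28.2 dB
  500 Hz: 52.3 dB
  1000 Hz: 53.9 dB
  2000 Hz: 30.3 dB
  4000 Hz: 47.8 dB
Formula: STC ~ round(average of TL values)
Sum = 44.1 + 28.2 + 52.3 + 53.9 + 30.3 + 47.8 = 256.6
Average = 256.6 / 6 = 42.77
Rounded: 43

43


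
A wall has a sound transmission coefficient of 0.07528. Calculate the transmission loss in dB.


Given values:
  tau = 0.07528
Formula: TL = 10 * log10(1 / tau)
Compute 1 / tau = 1 / 0.07528 = 13.2837
Compute log10(13.2837) = 1.123319
TL = 10 * 1.123319 = 11.23

11.23 dB


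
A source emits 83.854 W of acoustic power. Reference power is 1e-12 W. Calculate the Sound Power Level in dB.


Given values:
  W = 83.854 W
  W_ref = 1e-12 W
Formula: SWL = 10 * log10(W / W_ref)
Compute ratio: W / W_ref = 83854000000000
Compute log10: log10(83854000000000) = 13.923524
Multiply: SWL = 10 * 13.923524 = 139.24

139.24 dB


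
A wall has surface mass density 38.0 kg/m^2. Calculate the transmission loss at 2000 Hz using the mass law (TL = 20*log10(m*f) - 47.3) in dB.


Given values:
  m = 38.0 kg/m^2, f = 2000 Hz
Formula: TL = 20 * log10(m * f) - 47.3
Compute m * f = 38.0 * 2000 = 76000.0
Compute log10(76000.0) = 4.880814
Compute 20 * 4.880814 = 97.6163
TL = 97.6163 - 47.3 = 50.32

50.32 dB


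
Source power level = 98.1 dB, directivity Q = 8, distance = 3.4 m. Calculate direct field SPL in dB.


Given values:
  Lw = 98.1 dB, Q = 8, r = 3.4 m
Formula: SPL = Lw + 10 * log10(Q / (4 * pi * r^2))
Compute 4 * pi * r^2 = 4 * pi * 3.4^2 = 145.2672
Compute Q / denom = 8 / 145.2672 = 0.05507093
Compute 10 * log10(0.05507093) = -12.5908
SPL = 98.1 + (-12.5908) = 85.51

85.51 dB


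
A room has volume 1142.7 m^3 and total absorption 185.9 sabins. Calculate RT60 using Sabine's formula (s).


Given values:
  V = 1142.7 m^3
  A = 185.9 sabins
Formula: RT60 = 0.161 * V / A
Numerator: 0.161 * 1142.7 = 183.9747
RT60 = 183.9747 / 185.9 = 0.99

0.99 s


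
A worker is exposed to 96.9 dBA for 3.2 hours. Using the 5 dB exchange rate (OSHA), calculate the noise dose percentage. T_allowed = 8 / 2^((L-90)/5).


Given values:
  L = 96.9 dBA, T = 3.2 hours
Formula: T_allowed = 8 / 2^((L - 90) / 5)
Compute exponent: (96.9 - 90) / 5 = 1.38
Compute 2^(1.38) = 2.602684
T_allowed = 8 / 2.602684 = 3.07375 hours
Dose = (T / T_allowed) * 100
Dose = (3.2 / 3.07375) * 100 = 104.11

104.11 %


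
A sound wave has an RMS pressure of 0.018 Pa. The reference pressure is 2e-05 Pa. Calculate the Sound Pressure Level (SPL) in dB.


Given values:
  p = 0.018 Pa
  p_ref = 2e-05 Pa
Formula: SPL = 20 * log10(p / p_ref)
Compute ratio: p / p_ref = 0.018 / 2e-05 = 900
Compute log10: log10(900) = 2.954243
Multiply: SPL = 20 * 2.954243 = 59.08

59.08 dB


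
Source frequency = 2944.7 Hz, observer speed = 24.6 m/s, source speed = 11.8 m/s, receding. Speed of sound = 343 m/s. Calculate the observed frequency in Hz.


Given values:
  f_s = 2944.7 Hz, v_o = 24.6 m/s, v_s = 11.8 m/s
  Direction: receding
Formula: f_o = f_s * (c - v_o) / (c + v_s)
Numerator: c - v_o = 343 - 24.6 = 318.4
Denominator: c + v_s = 343 + 11.8 = 354.8
f_o = 2944.7 * 318.4 / 354.8 = 2642.59

2642.59 Hz


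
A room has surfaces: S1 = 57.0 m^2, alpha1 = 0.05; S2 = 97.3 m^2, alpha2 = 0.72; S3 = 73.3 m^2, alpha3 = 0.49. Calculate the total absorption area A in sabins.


Given surfaces:
  Surface 1: 57.0 * 0.05 = 2.85
  Surface 2: 97.3 * 0.72 = 70.056
  Surface 3: 73.3 * 0.49 = 35.917
Formula: A = sum(Si * alpha_i)
A = 2.85 + 70.056 + 35.917
A = 108.82

108.82 sabins


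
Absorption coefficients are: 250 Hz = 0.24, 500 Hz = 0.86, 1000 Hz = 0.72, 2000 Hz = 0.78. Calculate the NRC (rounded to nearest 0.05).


Given values:
  a_250 = 0.24, a_500 = 0.86
  a_1000 = 0.72, a_2000 = 0.78
Formula: NRC = (a250 + a500 + a1000 + a2000) / 4
Sum = 0.24 + 0.86 + 0.72 + 0.78 = 2.6
NRC = 2.6 / 4 = 0.65
Rounded to nearest 0.05: 0.65

0.65


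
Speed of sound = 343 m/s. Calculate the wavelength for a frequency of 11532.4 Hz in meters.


Given values:
  c = 343 m/s, f = 11532.4 Hz
Formula: lambda = c / f
lambda = 343 / 11532.4
lambda = 0.0297

0.0297 m


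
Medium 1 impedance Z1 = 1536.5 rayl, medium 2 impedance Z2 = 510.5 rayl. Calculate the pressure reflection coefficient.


Given values:
  Z1 = 1536.5 rayl, Z2 = 510.5 rayl
Formula: R = (Z2 - Z1) / (Z2 + Z1)
Numerator: Z2 - Z1 = 510.5 - 1536.5 = -1026.0
Denominator: Z2 + Z1 = 510.5 + 1536.5 = 2047.0
R = -1026.0 / 2047.0 = -0.5012

-0.5012


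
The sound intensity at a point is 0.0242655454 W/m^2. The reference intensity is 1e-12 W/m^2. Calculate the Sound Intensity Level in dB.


Given values:
  I = 0.0242655454 W/m^2
  I_ref = 1e-12 W/m^2
Formula: SIL = 10 * log10(I / I_ref)
Compute ratio: I / I_ref = 24265545400
Compute log10: log10(24265545400) = 10.38499
Multiply: SIL = 10 * 10.38499 = 103.85

103.85 dB


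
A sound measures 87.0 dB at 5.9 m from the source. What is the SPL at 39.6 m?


Given values:
  SPL1 = 87.0 dB, r1 = 5.9 m, r2 = 39.6 m
Formula: SPL2 = SPL1 - 20 * log10(r2 / r1)
Compute ratio: r2 / r1 = 39.6 / 5.9 = 6.7119
Compute log10: log10(6.7119) = 0.826845
Compute drop: 20 * 0.826845 = 16.5369
SPL2 = 87.0 - 16.5369 = 70.46

70.46 dB


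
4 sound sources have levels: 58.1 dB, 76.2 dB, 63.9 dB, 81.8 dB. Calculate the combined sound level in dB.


Formula: L_total = 10 * log10( sum(10^(Li/10)) )
  Source 1: 10^(58.1/10) = 645654.229
  Source 2: 10^(76.2/10) = 41686938.347
  Source 3: 10^(63.9/10) = 2454708.9157
  Source 4: 10^(81.8/10) = 151356124.8436
Sum of linear values = 196143426.3353
L_total = 10 * log10(196143426.3353) = 82.93

82.93 dB


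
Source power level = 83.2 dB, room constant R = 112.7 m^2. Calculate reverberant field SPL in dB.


Given values:
  Lw = 83.2 dB, R = 112.7 m^2
Formula: SPL = Lw + 10 * log10(4 / R)
Compute 4 / R = 4 / 112.7 = 0.035492
Compute 10 * log10(0.035492) = -14.4987
SPL = 83.2 + (-14.4987) = 68.7

68.7 dB


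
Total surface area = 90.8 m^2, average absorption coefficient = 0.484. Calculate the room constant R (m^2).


Given values:
  S = 90.8 m^2, alpha = 0.484
Formula: R = S * alpha / (1 - alpha)
Numerator: 90.8 * 0.484 = 43.9472
Denominator: 1 - 0.484 = 0.516
R = 43.9472 / 0.516 = 85.17

85.17 m^2


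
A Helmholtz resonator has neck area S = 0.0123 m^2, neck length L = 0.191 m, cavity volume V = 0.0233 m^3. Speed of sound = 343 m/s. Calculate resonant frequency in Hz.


Given values:
  S = 0.0123 m^2, L = 0.191 m, V = 0.0233 m^3, c = 343 m/s
Formula: f = (c / (2*pi)) * sqrt(S / (V * L))
Compute V * L = 0.0233 * 0.191 = 0.0044503
Compute S / (V * L) = 0.0123 / 0.0044503 = 2.7639
Compute sqrt(2.7639) = 1.662498
Compute c / (2*pi) = 343 / 6.283185 = 54.590148
f = 54.590148 * 1.662498 = 90.76

90.76 Hz


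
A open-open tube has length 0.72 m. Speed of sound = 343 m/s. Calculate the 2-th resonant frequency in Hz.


Given values:
  Tube type: open-open, L = 0.72 m, c = 343 m/s, n = 2
Formula: f_n = n * c / (2 * L)
Compute 2 * L = 2 * 0.72 = 1.44
f = 2 * 343 / 1.44
f = 476.39

476.39 Hz


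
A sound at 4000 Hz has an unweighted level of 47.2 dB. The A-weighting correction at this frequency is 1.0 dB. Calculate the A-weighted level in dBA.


Given values:
  SPL = 47.2 dB
  A-weighting at 4000 Hz = 1.0 dB
Formula: L_A = SPL + A_weight
L_A = 47.2 + (1.0)
L_A = 48.2

48.2 dBA


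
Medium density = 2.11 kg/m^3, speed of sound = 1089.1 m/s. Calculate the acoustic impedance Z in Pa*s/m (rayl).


Given values:
  rho = 2.11 kg/m^3
  c = 1089.1 m/s
Formula: Z = rho * c
Z = 2.11 * 1089.1
Z = 2298.0

2298.0 rayl


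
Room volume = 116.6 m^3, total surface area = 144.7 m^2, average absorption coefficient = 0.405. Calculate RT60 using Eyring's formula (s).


Given values:
  V = 116.6 m^3, S = 144.7 m^2, alpha = 0.405
Formula: RT60 = 0.161 * V / (-S * ln(1 - alpha))
Compute ln(1 - 0.405) = ln(0.595) = -0.519194
Denominator: -144.7 * -0.519194 = 75.1274
Numerator: 0.161 * 116.6 = 18.7726
RT60 = 18.7726 / 75.1274 = 0.25

0.25 s


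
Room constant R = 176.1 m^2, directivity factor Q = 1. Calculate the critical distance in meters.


Given values:
  R = 176.1 m^2, Q = 1
Formula: d_c = 0.141 * sqrt(Q * R)
Compute Q * R = 1 * 176.1 = 176.1
Compute sqrt(176.1) = 13.2703
d_c = 0.141 * 13.2703 = 1.871

1.871 m


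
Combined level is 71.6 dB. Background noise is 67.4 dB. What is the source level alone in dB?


Given values:
  L_total = 71.6 dB, L_bg = 67.4 dB
Formula: L_source = 10 * log10(10^(L_total/10) - 10^(L_bg/10))
Convert to linear:
  10^(71.6/10) = 14454397.7075
  10^(67.4/10) = 5495408.7386
Difference: 14454397.7075 - 5495408.7386 = 8958988.9689
L_source = 10 * log10(8958988.9689) = 69.52

69.52 dB


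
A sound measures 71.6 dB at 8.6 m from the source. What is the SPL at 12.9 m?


Given values:
  SPL1 = 71.6 dB, r1 = 8.6 m, r2 = 12.9 m
Formula: SPL2 = SPL1 - 20 * log10(r2 / r1)
Compute ratio: r2 / r1 = 12.9 / 8.6 = 1.5
Compute log10: log10(1.5) = 0.176091
Compute drop: 20 * 0.176091 = 3.5218
SPL2 = 71.6 - 3.5218 = 68.08

68.08 dB


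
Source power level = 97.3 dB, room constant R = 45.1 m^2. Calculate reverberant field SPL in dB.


Given values:
  Lw = 97.3 dB, R = 45.1 m^2
Formula: SPL = Lw + 10 * log10(4 / R)
Compute 4 / R = 4 / 45.1 = 0.088692
Compute 10 * log10(0.088692) = -10.5212
SPL = 97.3 + (-10.5212) = 86.78

86.78 dB


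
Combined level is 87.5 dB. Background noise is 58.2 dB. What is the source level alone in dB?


Given values:
  L_total = 87.5 dB, L_bg = 58.2 dB
Formula: L_source = 10 * log10(10^(L_total/10) - 10^(L_bg/10))
Convert to linear:
  10^(87.5/10) = 562341325.1903
  10^(58.2/10) = 660693.448
Difference: 562341325.1903 - 660693.448 = 561680631.7423
L_source = 10 * log10(561680631.7423) = 87.49

87.49 dB


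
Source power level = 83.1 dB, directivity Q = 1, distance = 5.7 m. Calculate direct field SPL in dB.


Given values:
  Lw = 83.1 dB, Q = 1, r = 5.7 m
Formula: SPL = Lw + 10 * log10(Q / (4 * pi * r^2))
Compute 4 * pi * r^2 = 4 * pi * 5.7^2 = 408.2814
Compute Q / denom = 1 / 408.2814 = 0.00244929
Compute 10 * log10(0.00244929) = -26.1096
SPL = 83.1 + (-26.1096) = 56.99

56.99 dB


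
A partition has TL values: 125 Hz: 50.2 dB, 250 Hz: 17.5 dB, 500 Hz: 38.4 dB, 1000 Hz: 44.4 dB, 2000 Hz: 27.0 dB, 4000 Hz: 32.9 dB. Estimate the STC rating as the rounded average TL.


Given TL values at each frequency:
  125 Hz: 50.2 dB
  250 Hz: 17.5 dB
  500 Hz: 38.4 dB
  1000 Hz: 44.4 dB
  2000 Hz: 27.0 dB
  4000 Hz: 32.9 dB
Formula: STC ~ round(average of TL values)
Sum = 50.2 + 17.5 + 38.4 + 44.4 + 27.0 + 32.9 = 210.4
Average = 210.4 / 6 = 35.07
Rounded: 35

35


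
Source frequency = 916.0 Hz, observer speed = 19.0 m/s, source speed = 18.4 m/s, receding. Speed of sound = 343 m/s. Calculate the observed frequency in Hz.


Given values:
  f_s = 916.0 Hz, v_o = 19.0 m/s, v_s = 18.4 m/s
  Direction: receding
Formula: f_o = f_s * (c - v_o) / (c + v_s)
Numerator: c - v_o = 343 - 19.0 = 324.0
Denominator: c + v_s = 343 + 18.4 = 361.4
f_o = 916.0 * 324.0 / 361.4 = 821.21

821.21 Hz


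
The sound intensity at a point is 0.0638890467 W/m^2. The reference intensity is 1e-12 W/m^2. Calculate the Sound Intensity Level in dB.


Given values:
  I = 0.0638890467 W/m^2
  I_ref = 1e-12 W/m^2
Formula: SIL = 10 * log10(I / I_ref)
Compute ratio: I / I_ref = 63889046700
Compute log10: log10(63889046700) = 10.805426
Multiply: SIL = 10 * 10.805426 = 108.05

108.05 dB


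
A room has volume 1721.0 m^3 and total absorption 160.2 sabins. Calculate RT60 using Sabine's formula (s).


Given values:
  V = 1721.0 m^3
  A = 160.2 sabins
Formula: RT60 = 0.161 * V / A
Numerator: 0.161 * 1721.0 = 277.081
RT60 = 277.081 / 160.2 = 1.73

1.73 s


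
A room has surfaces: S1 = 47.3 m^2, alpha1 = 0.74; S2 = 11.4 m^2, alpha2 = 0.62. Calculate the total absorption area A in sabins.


Given surfaces:
  Surface 1: 47.3 * 0.74 = 35.002
  Surface 2: 11.4 * 0.62 = 7.068
Formula: A = sum(Si * alpha_i)
A = 35.002 + 7.068
A = 42.07

42.07 sabins


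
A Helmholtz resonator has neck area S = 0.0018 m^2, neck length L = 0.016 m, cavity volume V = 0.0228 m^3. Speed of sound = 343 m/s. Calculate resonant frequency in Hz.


Given values:
  S = 0.0018 m^2, L = 0.016 m, V = 0.0228 m^3, c = 343 m/s
Formula: f = (c / (2*pi)) * sqrt(S / (V * L))
Compute V * L = 0.0228 * 0.016 = 0.0003648
Compute S / (V * L) = 0.0018 / 0.0003648 = 4.9342
Compute sqrt(4.9342) = 2.221306
Compute c / (2*pi) = 343 / 6.283185 = 54.590148
f = 54.590148 * 2.221306 = 121.26

121.26 Hz


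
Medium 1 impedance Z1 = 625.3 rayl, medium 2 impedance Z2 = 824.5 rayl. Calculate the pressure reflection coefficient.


Given values:
  Z1 = 625.3 rayl, Z2 = 824.5 rayl
Formula: R = (Z2 - Z1) / (Z2 + Z1)
Numerator: Z2 - Z1 = 824.5 - 625.3 = 199.2
Denominator: Z2 + Z1 = 824.5 + 625.3 = 1449.8
R = 199.2 / 1449.8 = 0.1374

0.1374


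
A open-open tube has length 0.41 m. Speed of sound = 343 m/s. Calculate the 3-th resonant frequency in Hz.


Given values:
  Tube type: open-open, L = 0.41 m, c = 343 m/s, n = 3
Formula: f_n = n * c / (2 * L)
Compute 2 * L = 2 * 0.41 = 0.82
f = 3 * 343 / 0.82
f = 1254.88

1254.88 Hz


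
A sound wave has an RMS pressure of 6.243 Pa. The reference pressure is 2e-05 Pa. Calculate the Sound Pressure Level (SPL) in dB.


Given values:
  p = 6.243 Pa
  p_ref = 2e-05 Pa
Formula: SPL = 20 * log10(p / p_ref)
Compute ratio: p / p_ref = 6.243 / 2e-05 = 312150
Compute log10: log10(312150) = 5.494363
Multiply: SPL = 20 * 5.494363 = 109.89

109.89 dB


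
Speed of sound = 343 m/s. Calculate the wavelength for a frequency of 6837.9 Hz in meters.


Given values:
  c = 343 m/s, f = 6837.9 Hz
Formula: lambda = c / f
lambda = 343 / 6837.9
lambda = 0.0502

0.0502 m


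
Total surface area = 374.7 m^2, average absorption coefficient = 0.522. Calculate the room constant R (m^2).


Given values:
  S = 374.7 m^2, alpha = 0.522
Formula: R = S * alpha / (1 - alpha)
Numerator: 374.7 * 0.522 = 195.5934
Denominator: 1 - 0.522 = 0.478
R = 195.5934 / 0.478 = 409.19

409.19 m^2


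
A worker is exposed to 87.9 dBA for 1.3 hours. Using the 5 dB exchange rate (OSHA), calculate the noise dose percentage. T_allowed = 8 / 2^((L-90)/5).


Given values:
  L = 87.9 dBA, T = 1.3 hours
Formula: T_allowed = 8 / 2^((L - 90) / 5)
Compute exponent: (87.9 - 90) / 5 = -0.42
Compute 2^(-0.42) = 0.747425
T_allowed = 8 / 0.747425 = 10.703415 hours
Dose = (T / T_allowed) * 100
Dose = (1.3 / 10.703415) * 100 = 12.15

12.15 %


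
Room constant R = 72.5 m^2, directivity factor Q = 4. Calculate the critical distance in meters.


Given values:
  R = 72.5 m^2, Q = 4
Formula: d_c = 0.141 * sqrt(Q * R)
Compute Q * R = 4 * 72.5 = 290.0
Compute sqrt(290.0) = 17.0294
d_c = 0.141 * 17.0294 = 2.401

2.401 m


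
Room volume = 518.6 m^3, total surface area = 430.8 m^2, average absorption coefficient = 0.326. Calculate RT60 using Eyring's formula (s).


Given values:
  V = 518.6 m^3, S = 430.8 m^2, alpha = 0.326
Formula: RT60 = 0.161 * V / (-S * ln(1 - alpha))
Compute ln(1 - 0.326) = ln(0.674) = -0.394525
Denominator: -430.8 * -0.394525 = 169.9614
Numerator: 0.161 * 518.6 = 83.4946
RT60 = 83.4946 / 169.9614 = 0.491

0.491 s


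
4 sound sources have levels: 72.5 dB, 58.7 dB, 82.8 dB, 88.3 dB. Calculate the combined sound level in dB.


Formula: L_total = 10 * log10( sum(10^(Li/10)) )
  Source 1: 10^(72.5/10) = 17782794.1004
  Source 2: 10^(58.7/10) = 741310.2413
  Source 3: 10^(82.8/10) = 190546071.7963
  Source 4: 10^(88.3/10) = 676082975.392
Sum of linear values = 885153151.53
L_total = 10 * log10(885153151.53) = 89.47

89.47 dB


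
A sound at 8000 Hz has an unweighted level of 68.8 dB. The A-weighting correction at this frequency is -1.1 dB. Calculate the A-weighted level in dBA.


Given values:
  SPL = 68.8 dB
  A-weighting at 8000 Hz = -1.1 dB
Formula: L_A = SPL + A_weight
L_A = 68.8 + (-1.1)
L_A = 67.7

67.7 dBA


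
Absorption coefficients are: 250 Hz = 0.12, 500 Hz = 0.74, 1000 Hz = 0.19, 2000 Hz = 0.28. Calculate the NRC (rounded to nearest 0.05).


Given values:
  a_250 = 0.12, a_500 = 0.74
  a_1000 = 0.19, a_2000 = 0.28
Formula: NRC = (a250 + a500 + a1000 + a2000) / 4
Sum = 0.12 + 0.74 + 0.19 + 0.28 = 1.33
NRC = 1.33 / 4 = 0.3325
Rounded to nearest 0.05: 0.35

0.35


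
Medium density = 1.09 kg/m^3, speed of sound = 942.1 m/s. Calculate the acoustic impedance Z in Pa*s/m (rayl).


Given values:
  rho = 1.09 kg/m^3
  c = 942.1 m/s
Formula: Z = rho * c
Z = 1.09 * 942.1
Z = 1026.89

1026.89 rayl


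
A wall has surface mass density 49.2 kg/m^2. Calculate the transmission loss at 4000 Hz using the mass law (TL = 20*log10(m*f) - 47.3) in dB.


Given values:
  m = 49.2 kg/m^2, f = 4000 Hz
Formula: TL = 20 * log10(m * f) - 47.3
Compute m * f = 49.2 * 4000 = 196800.0
Compute log10(196800.0) = 5.294025
Compute 20 * 5.294025 = 105.8805
TL = 105.8805 - 47.3 = 58.58

58.58 dB


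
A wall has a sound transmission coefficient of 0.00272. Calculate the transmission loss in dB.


Given values:
  tau = 0.00272
Formula: TL = 10 * log10(1 / tau)
Compute 1 / tau = 1 / 0.00272 = 367.6471
Compute log10(367.6471) = 2.565431
TL = 10 * 2.565431 = 25.65

25.65 dB


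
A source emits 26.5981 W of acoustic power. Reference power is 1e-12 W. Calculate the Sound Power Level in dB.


Given values:
  W = 26.5981 W
  W_ref = 1e-12 W
Formula: SWL = 10 * log10(W / W_ref)
Compute ratio: W / W_ref = 26598100000000
Compute log10: log10(26598100000000) = 13.424851
Multiply: SWL = 10 * 13.424851 = 134.25

134.25 dB


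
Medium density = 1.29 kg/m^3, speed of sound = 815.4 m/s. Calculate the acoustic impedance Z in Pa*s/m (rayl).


Given values:
  rho = 1.29 kg/m^3
  c = 815.4 m/s
Formula: Z = rho * c
Z = 1.29 * 815.4
Z = 1051.87

1051.87 rayl


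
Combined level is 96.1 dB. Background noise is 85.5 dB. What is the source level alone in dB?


Given values:
  L_total = 96.1 dB, L_bg = 85.5 dB
Formula: L_source = 10 * log10(10^(L_total/10) - 10^(L_bg/10))
Convert to linear:
  10^(96.1/10) = 4073802778.0411
  10^(85.5/10) = 354813389.2336
Difference: 4073802778.0411 - 354813389.2336 = 3718989388.8075
L_source = 10 * log10(3718989388.8075) = 95.7

95.7 dB


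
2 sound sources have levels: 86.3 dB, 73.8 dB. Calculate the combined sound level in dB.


Formula: L_total = 10 * log10( sum(10^(Li/10)) )
  Source 1: 10^(86.3/10) = 426579518.8016
  Source 2: 10^(73.8/10) = 23988329.1902
Sum of linear values = 450567847.9918
L_total = 10 * log10(450567847.9918) = 86.54

86.54 dB


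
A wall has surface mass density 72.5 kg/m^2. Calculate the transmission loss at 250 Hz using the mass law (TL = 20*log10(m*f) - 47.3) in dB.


Given values:
  m = 72.5 kg/m^2, f = 250 Hz
Formula: TL = 20 * log10(m * f) - 47.3
Compute m * f = 72.5 * 250 = 18125.0
Compute log10(18125.0) = 4.258278
Compute 20 * 4.258278 = 85.1656
TL = 85.1656 - 47.3 = 37.87

37.87 dB


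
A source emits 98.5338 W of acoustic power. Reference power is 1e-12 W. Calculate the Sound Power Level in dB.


Given values:
  W = 98.5338 W
  W_ref = 1e-12 W
Formula: SWL = 10 * log10(W / W_ref)
Compute ratio: W / W_ref = 98533800000000
Compute log10: log10(98533800000000) = 13.993585
Multiply: SWL = 10 * 13.993585 = 139.94

139.94 dB


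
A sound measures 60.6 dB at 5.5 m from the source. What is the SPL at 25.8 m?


Given values:
  SPL1 = 60.6 dB, r1 = 5.5 m, r2 = 25.8 m
Formula: SPL2 = SPL1 - 20 * log10(r2 / r1)
Compute ratio: r2 / r1 = 25.8 / 5.5 = 4.6909
Compute log10: log10(4.6909) = 0.671256
Compute drop: 20 * 0.671256 = 13.4251
SPL2 = 60.6 - 13.4251 = 47.17

47.17 dB


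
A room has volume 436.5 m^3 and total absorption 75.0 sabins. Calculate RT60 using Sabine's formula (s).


Given values:
  V = 436.5 m^3
  A = 75.0 sabins
Formula: RT60 = 0.161 * V / A
Numerator: 0.161 * 436.5 = 70.2765
RT60 = 70.2765 / 75.0 = 0.937

0.937 s


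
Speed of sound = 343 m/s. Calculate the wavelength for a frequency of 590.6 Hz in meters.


Given values:
  c = 343 m/s, f = 590.6 Hz
Formula: lambda = c / f
lambda = 343 / 590.6
lambda = 0.5808

0.5808 m


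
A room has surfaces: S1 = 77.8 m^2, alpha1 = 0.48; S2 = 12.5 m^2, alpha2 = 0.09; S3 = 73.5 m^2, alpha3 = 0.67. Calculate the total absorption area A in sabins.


Given surfaces:
  Surface 1: 77.8 * 0.48 = 37.344
  Surface 2: 12.5 * 0.09 = 1.125
  Surface 3: 73.5 * 0.67 = 49.245
Formula: A = sum(Si * alpha_i)
A = 37.344 + 1.125 + 49.245
A = 87.71

87.71 sabins


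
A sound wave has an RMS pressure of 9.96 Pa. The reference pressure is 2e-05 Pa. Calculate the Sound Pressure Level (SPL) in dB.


Given values:
  p = 9.96 Pa
  p_ref = 2e-05 Pa
Formula: SPL = 20 * log10(p / p_ref)
Compute ratio: p / p_ref = 9.96 / 2e-05 = 498000
Compute log10: log10(498000) = 5.697229
Multiply: SPL = 20 * 5.697229 = 113.94

113.94 dB


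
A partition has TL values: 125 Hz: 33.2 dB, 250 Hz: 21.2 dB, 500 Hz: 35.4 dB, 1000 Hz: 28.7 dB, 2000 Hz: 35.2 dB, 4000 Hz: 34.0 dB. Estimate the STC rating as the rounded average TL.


Given TL values at each frequency:
  125 Hz: 33.2 dB
  250 Hz: 21.2 dB
  500 Hz: 35.4 dB
  1000 Hz: 28.7 dB
  2000 Hz: 35.2 dB
  4000 Hz: 34.0 dB
Formula: STC ~ round(average of TL values)
Sum = 33.2 + 21.2 + 35.4 + 28.7 + 35.2 + 34.0 = 187.7
Average = 187.7 / 6 = 31.28
Rounded: 31

31


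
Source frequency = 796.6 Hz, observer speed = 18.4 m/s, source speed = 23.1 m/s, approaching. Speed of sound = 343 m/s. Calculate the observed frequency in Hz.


Given values:
  f_s = 796.6 Hz, v_o = 18.4 m/s, v_s = 23.1 m/s
  Direction: approaching
Formula: f_o = f_s * (c + v_o) / (c - v_s)
Numerator: c + v_o = 343 + 18.4 = 361.4
Denominator: c - v_s = 343 - 23.1 = 319.9
f_o = 796.6 * 361.4 / 319.9 = 899.94

899.94 Hz


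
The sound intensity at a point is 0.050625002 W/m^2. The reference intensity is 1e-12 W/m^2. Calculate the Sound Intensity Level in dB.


Given values:
  I = 0.050625002 W/m^2
  I_ref = 1e-12 W/m^2
Formula: SIL = 10 * log10(I / I_ref)
Compute ratio: I / I_ref = 50625002000
Compute log10: log10(50625002000) = 10.704365
Multiply: SIL = 10 * 10.704365 = 107.04

107.04 dB


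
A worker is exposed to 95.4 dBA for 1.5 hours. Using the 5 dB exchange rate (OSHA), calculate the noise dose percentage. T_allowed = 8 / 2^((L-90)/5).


Given values:
  L = 95.4 dBA, T = 1.5 hours
Formula: T_allowed = 8 / 2^((L - 90) / 5)
Compute exponent: (95.4 - 90) / 5 = 1.08
Compute 2^(1.08) = 2.114036
T_allowed = 8 / 2.114036 = 3.784231 hours
Dose = (T / T_allowed) * 100
Dose = (1.5 / 3.784231) * 100 = 39.64

39.64 %


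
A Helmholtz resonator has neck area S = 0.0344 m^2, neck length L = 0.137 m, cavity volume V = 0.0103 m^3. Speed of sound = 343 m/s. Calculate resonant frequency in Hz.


Given values:
  S = 0.0344 m^2, L = 0.137 m, V = 0.0103 m^3, c = 343 m/s
Formula: f = (c / (2*pi)) * sqrt(S / (V * L))
Compute V * L = 0.0103 * 0.137 = 0.0014111
Compute S / (V * L) = 0.0344 / 0.0014111 = 24.3781
Compute sqrt(24.3781) = 4.937418
Compute c / (2*pi) = 343 / 6.283185 = 54.590148
f = 54.590148 * 4.937418 = 269.53

269.53 Hz


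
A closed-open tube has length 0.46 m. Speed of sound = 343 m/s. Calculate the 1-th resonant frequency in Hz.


Given values:
  Tube type: closed-open, L = 0.46 m, c = 343 m/s, n = 1
Formula: f_n = (2n - 1) * c / (4 * L)
Compute 2n - 1 = 2*1 - 1 = 1
Compute 4 * L = 4 * 0.46 = 1.84
f = 1 * 343 / 1.84
f = 186.41

186.41 Hz


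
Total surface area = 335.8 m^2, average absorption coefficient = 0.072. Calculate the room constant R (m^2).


Given values:
  S = 335.8 m^2, alpha = 0.072
Formula: R = S * alpha / (1 - alpha)
Numerator: 335.8 * 0.072 = 24.1776
Denominator: 1 - 0.072 = 0.928
R = 24.1776 / 0.928 = 26.05

26.05 m^2


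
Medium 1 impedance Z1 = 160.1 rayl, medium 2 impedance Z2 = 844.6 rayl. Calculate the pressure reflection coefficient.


Given values:
  Z1 = 160.1 rayl, Z2 = 844.6 rayl
Formula: R = (Z2 - Z1) / (Z2 + Z1)
Numerator: Z2 - Z1 = 844.6 - 160.1 = 684.5
Denominator: Z2 + Z1 = 844.6 + 160.1 = 1004.7
R = 684.5 / 1004.7 = 0.6813

0.6813


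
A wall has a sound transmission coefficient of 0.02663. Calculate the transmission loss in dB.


Given values:
  tau = 0.02663
Formula: TL = 10 * log10(1 / tau)
Compute 1 / tau = 1 / 0.02663 = 37.5516
Compute log10(37.5516) = 1.574628
TL = 10 * 1.574628 = 15.75

15.75 dB


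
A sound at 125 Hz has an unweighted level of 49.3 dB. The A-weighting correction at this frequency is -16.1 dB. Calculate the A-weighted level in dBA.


Given values:
  SPL = 49.3 dB
  A-weighting at 125 Hz = -16.1 dB
Formula: L_A = SPL + A_weight
L_A = 49.3 + (-16.1)
L_A = 33.2

33.2 dBA


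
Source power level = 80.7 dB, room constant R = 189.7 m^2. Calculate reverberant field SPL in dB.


Given values:
  Lw = 80.7 dB, R = 189.7 m^2
Formula: SPL = Lw + 10 * log10(4 / R)
Compute 4 / R = 4 / 189.7 = 0.021086
Compute 10 * log10(0.021086) = -16.7601
SPL = 80.7 + (-16.7601) = 63.94

63.94 dB


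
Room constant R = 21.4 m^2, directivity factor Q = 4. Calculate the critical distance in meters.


Given values:
  R = 21.4 m^2, Q = 4
Formula: d_c = 0.141 * sqrt(Q * R)
Compute Q * R = 4 * 21.4 = 85.6
Compute sqrt(85.6) = 9.252
d_c = 0.141 * 9.252 = 1.305

1.305 m


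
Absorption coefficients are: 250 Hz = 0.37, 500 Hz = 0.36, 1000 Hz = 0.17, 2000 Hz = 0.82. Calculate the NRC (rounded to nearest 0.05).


Given values:
  a_250 = 0.37, a_500 = 0.36
  a_1000 = 0.17, a_2000 = 0.82
Formula: NRC = (a250 + a500 + a1000 + a2000) / 4
Sum = 0.37 + 0.36 + 0.17 + 0.82 = 1.72
NRC = 1.72 / 4 = 0.43
Rounded to nearest 0.05: 0.45

0.45


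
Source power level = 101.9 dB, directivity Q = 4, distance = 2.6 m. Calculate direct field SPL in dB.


Given values:
  Lw = 101.9 dB, Q = 4, r = 2.6 m
Formula: SPL = Lw + 10 * log10(Q / (4 * pi * r^2))
Compute 4 * pi * r^2 = 4 * pi * 2.6^2 = 84.9487
Compute Q / denom = 4 / 84.9487 = 0.04708724
Compute 10 * log10(0.04708724) = -13.271
SPL = 101.9 + (-13.271) = 88.63

88.63 dB


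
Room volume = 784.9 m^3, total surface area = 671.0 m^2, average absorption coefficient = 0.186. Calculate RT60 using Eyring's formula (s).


Given values:
  V = 784.9 m^3, S = 671.0 m^2, alpha = 0.186
Formula: RT60 = 0.161 * V / (-S * ln(1 - alpha))
Compute ln(1 - 0.186) = ln(0.814) = -0.205795
Denominator: -671.0 * -0.205795 = 138.0884
Numerator: 0.161 * 784.9 = 126.3689
RT60 = 126.3689 / 138.0884 = 0.915

0.915 s


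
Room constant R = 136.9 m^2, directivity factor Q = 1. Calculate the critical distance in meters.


Given values:
  R = 136.9 m^2, Q = 1
Formula: d_c = 0.141 * sqrt(Q * R)
Compute Q * R = 1 * 136.9 = 136.9
Compute sqrt(136.9) = 11.7004
d_c = 0.141 * 11.7004 = 1.65

1.65 m


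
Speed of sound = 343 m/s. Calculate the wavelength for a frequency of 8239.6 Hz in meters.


Given values:
  c = 343 m/s, f = 8239.6 Hz
Formula: lambda = c / f
lambda = 343 / 8239.6
lambda = 0.0416

0.0416 m


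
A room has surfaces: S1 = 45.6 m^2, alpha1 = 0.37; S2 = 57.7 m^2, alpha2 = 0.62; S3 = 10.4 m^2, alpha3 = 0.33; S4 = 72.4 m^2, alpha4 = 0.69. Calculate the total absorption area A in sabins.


Given surfaces:
  Surface 1: 45.6 * 0.37 = 16.872
  Surface 2: 57.7 * 0.62 = 35.774
  Surface 3: 10.4 * 0.33 = 3.432
  Surface 4: 72.4 * 0.69 = 49.956
Formula: A = sum(Si * alpha_i)
A = 16.872 + 35.774 + 3.432 + 49.956
A = 106.03

106.03 sabins


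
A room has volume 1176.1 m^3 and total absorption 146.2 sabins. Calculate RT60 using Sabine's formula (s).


Given values:
  V = 1176.1 m^3
  A = 146.2 sabins
Formula: RT60 = 0.161 * V / A
Numerator: 0.161 * 1176.1 = 189.3521
RT60 = 189.3521 / 146.2 = 1.295

1.295 s


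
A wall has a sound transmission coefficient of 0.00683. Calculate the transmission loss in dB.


Given values:
  tau = 0.00683
Formula: TL = 10 * log10(1 / tau)
Compute 1 / tau = 1 / 0.00683 = 146.4129
Compute log10(146.4129) = 2.165579
TL = 10 * 2.165579 = 21.66

21.66 dB


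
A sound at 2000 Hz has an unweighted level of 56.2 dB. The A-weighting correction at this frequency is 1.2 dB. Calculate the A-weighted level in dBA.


Given values:
  SPL = 56.2 dB
  A-weighting at 2000 Hz = 1.2 dB
Formula: L_A = SPL + A_weight
L_A = 56.2 + (1.2)
L_A = 57.4

57.4 dBA


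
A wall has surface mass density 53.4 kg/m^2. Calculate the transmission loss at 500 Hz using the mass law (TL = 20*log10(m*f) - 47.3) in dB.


Given values:
  m = 53.4 kg/m^2, f = 500 Hz
Formula: TL = 20 * log10(m * f) - 47.3
Compute m * f = 53.4 * 500 = 26700.0
Compute log10(26700.0) = 4.426511
Compute 20 * 4.426511 = 88.5302
TL = 88.5302 - 47.3 = 41.23

41.23 dB


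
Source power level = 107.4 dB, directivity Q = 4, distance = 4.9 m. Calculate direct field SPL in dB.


Given values:
  Lw = 107.4 dB, Q = 4, r = 4.9 m
Formula: SPL = Lw + 10 * log10(Q / (4 * pi * r^2))
Compute 4 * pi * r^2 = 4 * pi * 4.9^2 = 301.7186
Compute Q / denom = 4 / 301.7186 = 0.01325739
Compute 10 * log10(0.01325739) = -18.7754
SPL = 107.4 + (-18.7754) = 88.62

88.62 dB


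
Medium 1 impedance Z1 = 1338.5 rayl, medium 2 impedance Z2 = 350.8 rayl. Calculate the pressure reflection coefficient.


Given values:
  Z1 = 1338.5 rayl, Z2 = 350.8 rayl
Formula: R = (Z2 - Z1) / (Z2 + Z1)
Numerator: Z2 - Z1 = 350.8 - 1338.5 = -987.7
Denominator: Z2 + Z1 = 350.8 + 1338.5 = 1689.3
R = -987.7 / 1689.3 = -0.5847

-0.5847


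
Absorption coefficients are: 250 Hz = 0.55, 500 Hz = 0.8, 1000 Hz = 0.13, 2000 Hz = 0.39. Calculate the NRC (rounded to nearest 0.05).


Given values:
  a_250 = 0.55, a_500 = 0.8
  a_1000 = 0.13, a_2000 = 0.39
Formula: NRC = (a250 + a500 + a1000 + a2000) / 4
Sum = 0.55 + 0.8 + 0.13 + 0.39 = 1.87
NRC = 1.87 / 4 = 0.4675
Rounded to nearest 0.05: 0.45

0.45


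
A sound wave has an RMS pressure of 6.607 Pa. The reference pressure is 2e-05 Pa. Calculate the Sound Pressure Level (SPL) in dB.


Given values:
  p = 6.607 Pa
  p_ref = 2e-05 Pa
Formula: SPL = 20 * log10(p / p_ref)
Compute ratio: p / p_ref = 6.607 / 2e-05 = 330350
Compute log10: log10(330350) = 5.518974
Multiply: SPL = 20 * 5.518974 = 110.38

110.38 dB


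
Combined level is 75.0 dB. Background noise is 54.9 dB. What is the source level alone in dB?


Given values:
  L_total = 75.0 dB, L_bg = 54.9 dB
Formula: L_source = 10 * log10(10^(L_total/10) - 10^(L_bg/10))
Convert to linear:
  10^(75.0/10) = 31622776.6017
  10^(54.9/10) = 309029.5433
Difference: 31622776.6017 - 309029.5433 = 31313747.0584
L_source = 10 * log10(31313747.0584) = 74.96

74.96 dB


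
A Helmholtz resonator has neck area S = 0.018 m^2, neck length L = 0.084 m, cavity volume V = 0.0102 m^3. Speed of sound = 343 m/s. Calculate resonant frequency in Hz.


Given values:
  S = 0.018 m^2, L = 0.084 m, V = 0.0102 m^3, c = 343 m/s
Formula: f = (c / (2*pi)) * sqrt(S / (V * L))
Compute V * L = 0.0102 * 0.084 = 0.0008568
Compute S / (V * L) = 0.018 / 0.0008568 = 21.0084
Compute sqrt(21.0084) = 4.583492
Compute c / (2*pi) = 343 / 6.283185 = 54.590148
f = 54.590148 * 4.583492 = 250.21

250.21 Hz


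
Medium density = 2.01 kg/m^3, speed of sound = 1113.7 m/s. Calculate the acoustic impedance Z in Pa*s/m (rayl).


Given values:
  rho = 2.01 kg/m^3
  c = 1113.7 m/s
Formula: Z = rho * c
Z = 2.01 * 1113.7
Z = 2238.54

2238.54 rayl


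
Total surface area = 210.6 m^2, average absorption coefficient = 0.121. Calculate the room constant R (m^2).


Given values:
  S = 210.6 m^2, alpha = 0.121
Formula: R = S * alpha / (1 - alpha)
Numerator: 210.6 * 0.121 = 25.4826
Denominator: 1 - 0.121 = 0.879
R = 25.4826 / 0.879 = 28.99

28.99 m^2


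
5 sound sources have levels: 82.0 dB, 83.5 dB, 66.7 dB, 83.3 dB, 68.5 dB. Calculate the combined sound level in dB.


Formula: L_total = 10 * log10( sum(10^(Li/10)) )
  Source 1: 10^(82.0/10) = 158489319.2461
  Source 2: 10^(83.5/10) = 223872113.8568
  Source 3: 10^(66.7/10) = 4677351.4129
  Source 4: 10^(83.3/10) = 213796208.9502
  Source 5: 10^(68.5/10) = 7079457.8438
Sum of linear values = 607914451.3098
L_total = 10 * log10(607914451.3098) = 87.84

87.84 dB


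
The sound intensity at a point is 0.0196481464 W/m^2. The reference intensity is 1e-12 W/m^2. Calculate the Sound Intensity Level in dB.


Given values:
  I = 0.0196481464 W/m^2
  I_ref = 1e-12 W/m^2
Formula: SIL = 10 * log10(I / I_ref)
Compute ratio: I / I_ref = 19648146400
Compute log10: log10(19648146400) = 10.293322
Multiply: SIL = 10 * 10.293322 = 102.93

102.93 dB


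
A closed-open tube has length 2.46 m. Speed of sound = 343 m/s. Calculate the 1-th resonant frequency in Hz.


Given values:
  Tube type: closed-open, L = 2.46 m, c = 343 m/s, n = 1
Formula: f_n = (2n - 1) * c / (4 * L)
Compute 2n - 1 = 2*1 - 1 = 1
Compute 4 * L = 4 * 2.46 = 9.84
f = 1 * 343 / 9.84
f = 34.86

34.86 Hz


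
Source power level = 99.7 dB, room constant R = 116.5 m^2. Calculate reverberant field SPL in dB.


Given values:
  Lw = 99.7 dB, R = 116.5 m^2
Formula: SPL = Lw + 10 * log10(4 / R)
Compute 4 / R = 4 / 116.5 = 0.034335
Compute 10 * log10(0.034335) = -14.6426
SPL = 99.7 + (-14.6426) = 85.06

85.06 dB


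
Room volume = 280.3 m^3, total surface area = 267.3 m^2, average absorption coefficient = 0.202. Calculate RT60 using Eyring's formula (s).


Given values:
  V = 280.3 m^3, S = 267.3 m^2, alpha = 0.202
Formula: RT60 = 0.161 * V / (-S * ln(1 - alpha))
Compute ln(1 - 0.202) = ln(0.798) = -0.225647
Denominator: -267.3 * -0.225647 = 60.3154
Numerator: 0.161 * 280.3 = 45.1283
RT60 = 45.1283 / 60.3154 = 0.748

0.748 s


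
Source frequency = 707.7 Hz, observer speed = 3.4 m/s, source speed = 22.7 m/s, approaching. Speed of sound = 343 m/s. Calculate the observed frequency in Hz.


Given values:
  f_s = 707.7 Hz, v_o = 3.4 m/s, v_s = 22.7 m/s
  Direction: approaching
Formula: f_o = f_s * (c + v_o) / (c - v_s)
Numerator: c + v_o = 343 + 3.4 = 346.4
Denominator: c - v_s = 343 - 22.7 = 320.3
f_o = 707.7 * 346.4 / 320.3 = 765.37

765.37 Hz


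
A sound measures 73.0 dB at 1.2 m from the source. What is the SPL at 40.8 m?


Given values:
  SPL1 = 73.0 dB, r1 = 1.2 m, r2 = 40.8 m
Formula: SPL2 = SPL1 - 20 * log10(r2 / r1)
Compute ratio: r2 / r1 = 40.8 / 1.2 = 34.0
Compute log10: log10(34.0) = 1.531479
Compute drop: 20 * 1.531479 = 30.6296
SPL2 = 73.0 - 30.6296 = 42.37

42.37 dB


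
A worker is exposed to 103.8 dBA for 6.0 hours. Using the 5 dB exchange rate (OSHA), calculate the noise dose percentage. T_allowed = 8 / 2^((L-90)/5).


Given values:
  L = 103.8 dBA, T = 6.0 hours
Formula: T_allowed = 8 / 2^((L - 90) / 5)
Compute exponent: (103.8 - 90) / 5 = 2.76
Compute 2^(2.76) = 6.773962
T_allowed = 8 / 6.773962 = 1.180993 hours
Dose = (T / T_allowed) * 100
Dose = (6.0 / 1.180993) * 100 = 508.05

508.05 %


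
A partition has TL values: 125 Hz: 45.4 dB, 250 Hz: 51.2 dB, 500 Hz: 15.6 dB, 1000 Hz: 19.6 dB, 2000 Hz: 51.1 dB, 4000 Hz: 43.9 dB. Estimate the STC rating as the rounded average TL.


Given TL values at each frequency:
  125 Hz: 45.4 dB
  250 Hz: 51.2 dB
  500 Hz: 15.6 dB
  1000 Hz: 19.6 dB
  2000 Hz: 51.1 dB
  4000 Hz: 43.9 dB
Formula: STC ~ round(average of TL values)
Sum = 45.4 + 51.2 + 15.6 + 19.6 + 51.1 + 43.9 = 226.8
Average = 226.8 / 6 = 37.8
Rounded: 38

38


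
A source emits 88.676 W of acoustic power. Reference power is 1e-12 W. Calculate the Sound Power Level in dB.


Given values:
  W = 88.676 W
  W_ref = 1e-12 W
Formula: SWL = 10 * log10(W / W_ref)
Compute ratio: W / W_ref = 88676000000000
Compute log10: log10(88676000000000) = 13.947806
Multiply: SWL = 10 * 13.947806 = 139.48

139.48 dB


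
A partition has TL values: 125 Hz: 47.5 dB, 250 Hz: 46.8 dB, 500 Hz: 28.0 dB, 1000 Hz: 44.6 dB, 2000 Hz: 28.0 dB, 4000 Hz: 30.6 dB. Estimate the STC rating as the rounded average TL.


Given TL values at each frequency:
  125 Hz: 47.5 dB
  250 Hz: 46.8 dB
  500 Hz: 28.0 dB
  1000 Hz: 44.6 dB
  2000 Hz: 28.0 dB
  4000 Hz: 30.6 dB
Formula: STC ~ round(average of TL values)
Sum = 47.5 + 46.8 + 28.0 + 44.6 + 28.0 + 30.6 = 225.5
Average = 225.5 / 6 = 37.58
Rounded: 38

38


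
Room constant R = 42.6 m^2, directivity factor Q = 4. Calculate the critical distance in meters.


Given values:
  R = 42.6 m^2, Q = 4
Formula: d_c = 0.141 * sqrt(Q * R)
Compute Q * R = 4 * 42.6 = 170.4
Compute sqrt(170.4) = 13.0537
d_c = 0.141 * 13.0537 = 1.841

1.841 m


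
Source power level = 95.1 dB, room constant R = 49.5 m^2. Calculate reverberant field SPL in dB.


Given values:
  Lw = 95.1 dB, R = 49.5 m^2
Formula: SPL = Lw + 10 * log10(4 / R)
Compute 4 / R = 4 / 49.5 = 0.080808
Compute 10 * log10(0.080808) = -10.9255
SPL = 95.1 + (-10.9255) = 84.17

84.17 dB


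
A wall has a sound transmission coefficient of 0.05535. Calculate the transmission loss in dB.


Given values:
  tau = 0.05535
Formula: TL = 10 * log10(1 / tau)
Compute 1 / tau = 1 / 0.05535 = 18.0668
Compute log10(18.0668) = 1.256881
TL = 10 * 1.256881 = 12.57

12.57 dB


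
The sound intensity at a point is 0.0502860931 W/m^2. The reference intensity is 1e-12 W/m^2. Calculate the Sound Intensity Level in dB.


Given values:
  I = 0.0502860931 W/m^2
  I_ref = 1e-12 W/m^2
Formula: SIL = 10 * log10(I / I_ref)
Compute ratio: I / I_ref = 50286093100
Compute log10: log10(50286093100) = 10.701448
Multiply: SIL = 10 * 10.701448 = 107.01

107.01 dB


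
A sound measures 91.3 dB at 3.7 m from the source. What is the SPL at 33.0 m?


Given values:
  SPL1 = 91.3 dB, r1 = 3.7 m, r2 = 33.0 m
Formula: SPL2 = SPL1 - 20 * log10(r2 / r1)
Compute ratio: r2 / r1 = 33.0 / 3.7 = 8.9189
Compute log10: log10(8.9189) = 0.950311
Compute drop: 20 * 0.950311 = 19.0062
SPL2 = 91.3 - 19.0062 = 72.29

72.29 dB


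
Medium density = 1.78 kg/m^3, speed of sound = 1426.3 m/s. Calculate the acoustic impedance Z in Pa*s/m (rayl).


Given values:
  rho = 1.78 kg/m^3
  c = 1426.3 m/s
Formula: Z = rho * c
Z = 1.78 * 1426.3
Z = 2538.81

2538.81 rayl


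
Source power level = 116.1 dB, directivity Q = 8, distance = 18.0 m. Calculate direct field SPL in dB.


Given values:
  Lw = 116.1 dB, Q = 8, r = 18.0 m
Formula: SPL = Lw + 10 * log10(Q / (4 * pi * r^2))
Compute 4 * pi * r^2 = 4 * pi * 18.0^2 = 4071.5041
Compute Q / denom = 8 / 4071.5041 = 0.00196488
Compute 10 * log10(0.00196488) = -27.0666
SPL = 116.1 + (-27.0666) = 89.03

89.03 dB


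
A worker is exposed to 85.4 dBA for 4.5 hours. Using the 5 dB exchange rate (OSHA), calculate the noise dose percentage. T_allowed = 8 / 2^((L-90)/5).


Given values:
  L = 85.4 dBA, T = 4.5 hours
Formula: T_allowed = 8 / 2^((L - 90) / 5)
Compute exponent: (85.4 - 90) / 5 = -0.92
Compute 2^(-0.92) = 0.528509
T_allowed = 8 / 0.528509 = 15.136923 hours
Dose = (T / T_allowed) * 100
Dose = (4.5 / 15.136923) * 100 = 29.73

29.73 %


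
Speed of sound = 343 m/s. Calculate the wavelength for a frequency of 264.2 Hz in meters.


Given values:
  c = 343 m/s, f = 264.2 Hz
Formula: lambda = c / f
lambda = 343 / 264.2
lambda = 1.2983

1.2983 m


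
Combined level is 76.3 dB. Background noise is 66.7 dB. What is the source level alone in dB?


Given values:
  L_total = 76.3 dB, L_bg = 66.7 dB
Formula: L_source = 10 * log10(10^(L_total/10) - 10^(L_bg/10))
Convert to linear:
  10^(76.3/10) = 42657951.8802
  10^(66.7/10) = 4677351.4129
Difference: 42657951.8802 - 4677351.4129 = 37980600.4673
L_source = 10 * log10(37980600.4673) = 75.8

75.8 dB


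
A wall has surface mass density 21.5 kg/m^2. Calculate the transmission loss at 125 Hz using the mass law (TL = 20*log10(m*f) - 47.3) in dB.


Given values:
  m = 21.5 kg/m^2, f = 125 Hz
Formula: TL = 20 * log10(m * f) - 47.3
Compute m * f = 21.5 * 125 = 2687.5
Compute log10(2687.5) = 3.429348
Compute 20 * 3.429348 = 68.587
TL = 68.587 - 47.3 = 21.29

21.29 dB


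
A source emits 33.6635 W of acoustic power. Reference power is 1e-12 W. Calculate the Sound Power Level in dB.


Given values:
  W = 33.6635 W
  W_ref = 1e-12 W
Formula: SWL = 10 * log10(W / W_ref)
Compute ratio: W / W_ref = 33663500000000
Compute log10: log10(33663500000000) = 13.527159
Multiply: SWL = 10 * 13.527159 = 135.27

135.27 dB
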